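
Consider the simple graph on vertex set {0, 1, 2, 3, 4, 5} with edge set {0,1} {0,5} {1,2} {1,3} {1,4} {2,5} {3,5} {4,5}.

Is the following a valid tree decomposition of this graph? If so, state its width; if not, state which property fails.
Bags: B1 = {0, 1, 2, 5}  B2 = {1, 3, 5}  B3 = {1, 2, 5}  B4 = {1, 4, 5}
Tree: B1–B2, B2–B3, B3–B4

A tree decomposition must satisfy three properties: every vertex lies in some bag; for every edge, both endpoints lie together in some bag; and for every vertex, the bags containing it form a connected subtree. Here bags containing vertex 2 are not connected in the tree, so the decomposition is invalid.

No — bags containing vertex 2 are not connected in the tree.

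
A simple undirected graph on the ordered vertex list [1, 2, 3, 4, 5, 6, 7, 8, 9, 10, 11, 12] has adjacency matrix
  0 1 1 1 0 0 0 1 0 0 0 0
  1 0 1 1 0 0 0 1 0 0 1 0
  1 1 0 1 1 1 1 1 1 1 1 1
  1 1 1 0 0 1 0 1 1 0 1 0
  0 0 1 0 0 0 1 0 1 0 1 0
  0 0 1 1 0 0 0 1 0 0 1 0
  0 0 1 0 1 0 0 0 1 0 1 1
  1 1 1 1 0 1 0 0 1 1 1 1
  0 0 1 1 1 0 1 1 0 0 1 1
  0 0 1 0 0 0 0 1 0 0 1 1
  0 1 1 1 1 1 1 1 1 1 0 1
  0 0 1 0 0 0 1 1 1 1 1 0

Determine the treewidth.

A width-4 tree decomposition is:
Bags: B1 = {2, 3, 4, 8, 11}  B2 = {3, 4, 8, 9, 11}  B3 = {3, 4, 6, 8, 11}  B4 = {3, 8, 9, 11, 12}  B5 = {3, 8, 10, 11, 12}  B6 = {3, 7, 9, 11, 12}  B7 = {1, 2, 3, 4, 8}  B8 = {3, 5, 7, 9, 11}
Tree: B1–B2, B2–B3, B2–B4, B4–B5, B4–B6, B1–B7, B6–B8
Each bag holds 5 vertices, so the decomposition has width 4, which upper-bounds the treewidth. On the other hand G contains the 5-clique {1, 2, 3, 4, 8}. A clique must lie in a single bag of any decomposition, so no decomposition can have width below 4. Hence tw(G) = 4 exactly.

4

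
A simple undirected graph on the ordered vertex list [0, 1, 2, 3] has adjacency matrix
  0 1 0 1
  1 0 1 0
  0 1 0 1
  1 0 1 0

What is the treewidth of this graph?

2

A width-2 tree decomposition is:
Bags: B1 = {0, 1, 3}  B2 = {1, 2, 3}
Tree: B1–B2
The largest bag has 3 vertices, giving width 2; this decomposition certifies tw(G) ≤ 2. Since 3–0–1–2–3 is a cycle in G, G is not acyclic. Forests are exactly the graphs of treewidth ≤ 1, so tw(G) ≥ 2. Combining the bounds, tw(G) = 2.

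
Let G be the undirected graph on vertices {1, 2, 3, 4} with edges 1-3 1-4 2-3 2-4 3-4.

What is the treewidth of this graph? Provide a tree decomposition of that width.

Treewidth 2.
One optimal decomposition is:
Bags: B1 = {1, 3, 4}  B2 = {2, 3, 4}
Tree: B1–B2

Each bag holds 3 vertices, so the decomposition has width 2, which upper-bounds the treewidth. For the lower bound, the 3 vertices {1, 3, 4} are pairwise adjacent, and any tree decomposition puts a clique entirely inside one bag — forcing width ≥ 2. Therefore the treewidth is 2.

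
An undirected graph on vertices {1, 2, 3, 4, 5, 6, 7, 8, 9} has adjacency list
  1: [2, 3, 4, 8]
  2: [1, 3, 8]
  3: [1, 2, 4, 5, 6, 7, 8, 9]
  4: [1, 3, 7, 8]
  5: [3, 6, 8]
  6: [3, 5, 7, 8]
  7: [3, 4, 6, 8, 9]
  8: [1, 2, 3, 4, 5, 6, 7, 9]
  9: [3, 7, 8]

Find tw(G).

A width-3 tree decomposition is:
Bags: B1 = {3, 4, 7, 8}  B2 = {1, 3, 4, 8}  B3 = {3, 6, 7, 8}  B4 = {1, 2, 3, 8}  B5 = {3, 7, 8, 9}  B6 = {3, 5, 6, 8}
Tree: B1–B2, B1–B3, B2–B4, B1–B5, B3–B6
Every bag has size at most 4, so the width is 4 − 1 = 3 and tw(G) ≤ 3. For the lower bound, the 4 vertices {1, 2, 3, 8} are pairwise adjacent, and any tree decomposition puts a clique entirely inside one bag — forcing width ≥ 3. Therefore the treewidth is 3.

3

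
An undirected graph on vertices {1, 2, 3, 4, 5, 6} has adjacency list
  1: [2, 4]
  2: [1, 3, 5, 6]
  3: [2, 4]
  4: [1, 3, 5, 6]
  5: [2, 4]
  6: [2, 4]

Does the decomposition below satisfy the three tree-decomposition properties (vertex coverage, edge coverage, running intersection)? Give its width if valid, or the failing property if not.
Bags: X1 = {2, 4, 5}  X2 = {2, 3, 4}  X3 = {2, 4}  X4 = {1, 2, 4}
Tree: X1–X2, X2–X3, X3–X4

A tree decomposition must satisfy three properties: every vertex lies in some bag; for every edge, both endpoints lie together in some bag; and for every vertex, the bags containing it form a connected subtree. Here vertex 6 appears in no bag, so the decomposition is invalid.

No — vertex 6 appears in no bag.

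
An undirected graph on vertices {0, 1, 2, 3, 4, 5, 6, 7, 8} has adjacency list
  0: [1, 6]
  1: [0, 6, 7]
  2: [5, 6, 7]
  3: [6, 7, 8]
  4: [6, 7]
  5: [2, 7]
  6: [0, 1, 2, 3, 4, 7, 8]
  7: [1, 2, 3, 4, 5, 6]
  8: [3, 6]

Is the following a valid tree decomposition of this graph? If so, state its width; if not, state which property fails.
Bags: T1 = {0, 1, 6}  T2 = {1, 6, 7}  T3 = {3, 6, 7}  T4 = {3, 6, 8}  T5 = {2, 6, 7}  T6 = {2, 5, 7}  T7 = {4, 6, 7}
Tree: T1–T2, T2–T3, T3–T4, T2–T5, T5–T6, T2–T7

Yes; width 2.

Vertex coverage: the bags together contain {0, 1, 2, 3, 4, 5, 6, 7, 8}, the full vertex set. Edge coverage: each edge of G has both endpoints in at least one bag. Running intersection: for every vertex, the bags containing it form a connected subtree. All three properties hold, so this is a valid tree decomposition of width max|bag| − 1 = 2, and hence tw(G) ≤ 2.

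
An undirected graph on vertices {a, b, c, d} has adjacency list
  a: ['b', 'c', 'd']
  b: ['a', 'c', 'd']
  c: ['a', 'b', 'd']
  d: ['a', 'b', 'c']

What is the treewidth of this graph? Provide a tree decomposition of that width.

Treewidth 3.
One such decomposition:
Bags: B1 = {a, b, c, d}
Tree: (single bag)

With just one bag of size 4, the width is 4 − 1 = 3, so tw(G) ≤ 3. For the lower bound, the 4 vertices {a, b, c, d} are pairwise adjacent, and any tree decomposition puts a clique entirely inside one bag — forcing width ≥ 3. Therefore the treewidth is 3.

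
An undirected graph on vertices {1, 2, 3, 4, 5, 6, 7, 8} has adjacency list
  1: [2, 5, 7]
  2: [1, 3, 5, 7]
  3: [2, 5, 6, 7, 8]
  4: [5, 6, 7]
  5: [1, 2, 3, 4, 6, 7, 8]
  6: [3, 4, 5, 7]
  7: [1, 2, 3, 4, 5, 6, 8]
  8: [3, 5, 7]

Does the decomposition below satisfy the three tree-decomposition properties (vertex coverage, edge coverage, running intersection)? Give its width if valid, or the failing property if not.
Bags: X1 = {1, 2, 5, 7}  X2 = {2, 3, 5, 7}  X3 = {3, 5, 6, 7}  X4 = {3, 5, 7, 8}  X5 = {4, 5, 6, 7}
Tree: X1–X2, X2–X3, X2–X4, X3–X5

Every vertex of G appears in some bag (union = {1, 2, 3, 4, 5, 6, 7, 8}); every edge is covered by a bag; and for each vertex v the set of bags containing v is connected in the bag tree. The decomposition is therefore valid. The largest bag has 4 vertices, so the width is 3.

Yes; width 3.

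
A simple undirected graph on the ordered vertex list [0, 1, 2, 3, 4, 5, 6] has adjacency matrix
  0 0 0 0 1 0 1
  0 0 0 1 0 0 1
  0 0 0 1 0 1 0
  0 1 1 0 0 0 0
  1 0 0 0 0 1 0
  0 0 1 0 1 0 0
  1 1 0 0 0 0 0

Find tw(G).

A width-2 tree decomposition is:
Bags: B1 = {2, 3, 5}  B2 = {3, 4, 5}  B3 = {0, 3, 4}  B4 = {0, 3, 6}  B5 = {1, 3, 6}
Tree: B1–B2, B2–B3, B3–B4, B4–B5
The largest bag has 3 vertices, giving width 2; this decomposition certifies tw(G) ≤ 2. Since 3–2–5–4–0–6–1–3 is a cycle in G, G is not acyclic. Forests are exactly the graphs of treewidth ≤ 1, so tw(G) ≥ 2. Therefore the treewidth is 2.

2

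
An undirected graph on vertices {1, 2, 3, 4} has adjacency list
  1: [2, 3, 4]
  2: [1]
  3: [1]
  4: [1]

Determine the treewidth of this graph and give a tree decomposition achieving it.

Treewidth 1.
One such decomposition:
Bags: B1 = {1, 3}  B2 = {1, 4}  B3 = {1, 2}
Tree: B1–B2, B1–B3

Every bag has size at most 2, so the width is 2 − 1 = 1 and tw(G) ≤ 1. Any graph with an edge has treewidth ≥ 1, and G has the edge 3–1. Hence tw(G) = 1 exactly.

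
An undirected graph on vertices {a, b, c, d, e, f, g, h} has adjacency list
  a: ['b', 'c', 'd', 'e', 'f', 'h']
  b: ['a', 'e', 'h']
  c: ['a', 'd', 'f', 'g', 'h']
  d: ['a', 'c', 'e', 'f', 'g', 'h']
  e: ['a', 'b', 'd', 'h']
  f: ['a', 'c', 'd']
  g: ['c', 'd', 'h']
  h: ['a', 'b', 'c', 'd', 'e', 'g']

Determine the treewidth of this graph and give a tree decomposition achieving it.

Treewidth 3.
Bags: B1 = {a, c, d, h}  B2 = {c, d, g, h}  B3 = {a, c, d, f}  B4 = {a, d, e, h}  B5 = {a, b, e, h}
Tree: B1–B2, B1–B3, B1–B4, B4–B5

Each bag holds 4 vertices, so the decomposition has width 3, which upper-bounds the treewidth. For the lower bound, the 4 vertices {a, d, e, h} are pairwise adjacent, and any tree decomposition puts a clique entirely inside one bag — forcing width ≥ 3. Hence tw(G) = 3 exactly.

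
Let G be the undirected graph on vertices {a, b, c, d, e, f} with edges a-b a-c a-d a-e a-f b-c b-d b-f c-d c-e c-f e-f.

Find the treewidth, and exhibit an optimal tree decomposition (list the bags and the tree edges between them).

Treewidth 3.
One such decomposition:
Bags: B1 = {a, c, e, f}  B2 = {a, b, c, f}  B3 = {a, b, c, d}
Tree: B1–B2, B2–B3

The largest bag has 4 vertices, giving width 3; this decomposition certifies tw(G) ≤ 3. For the lower bound, the 4 vertices {a, b, c, d} are pairwise adjacent, and any tree decomposition puts a clique entirely inside one bag — forcing width ≥ 3. Hence tw(G) = 3 exactly.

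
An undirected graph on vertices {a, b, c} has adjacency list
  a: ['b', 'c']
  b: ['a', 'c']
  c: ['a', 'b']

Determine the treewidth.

2

A width-2 tree decomposition is:
Bags: B1 = {a, b, c}
Tree: (single bag)
With just one bag of size 3, the width is 3 − 1 = 2, so tw(G) ≤ 2. Conversely, {a, b, c} is a clique of size 3, and the vertices of any clique must share a bag in every tree decomposition; so some bag has ≥ 3 vertices and tw(G) ≥ 2. The upper and lower bounds meet at 2, so that is the treewidth.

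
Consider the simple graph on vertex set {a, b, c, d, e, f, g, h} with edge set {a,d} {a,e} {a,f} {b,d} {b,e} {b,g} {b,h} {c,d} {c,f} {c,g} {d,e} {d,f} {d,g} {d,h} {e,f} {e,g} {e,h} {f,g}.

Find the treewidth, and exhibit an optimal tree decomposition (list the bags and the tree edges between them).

Treewidth 3.
Bags: B1 = {a, d, e, f}  B2 = {d, e, f, g}  B3 = {b, d, e, g}  B4 = {c, d, f, g}  B5 = {b, d, e, h}
Tree: B1–B2, B2–B3, B2–B4, B3–B5

Every bag has size at most 4, so the width is 4 − 1 = 3 and tw(G) ≤ 3. Conversely, {b, d, e, h} is a clique of size 4, and the vertices of any clique must share a bag in every tree decomposition; so some bag has ≥ 4 vertices and tw(G) ≥ 3. Hence tw(G) = 3 exactly.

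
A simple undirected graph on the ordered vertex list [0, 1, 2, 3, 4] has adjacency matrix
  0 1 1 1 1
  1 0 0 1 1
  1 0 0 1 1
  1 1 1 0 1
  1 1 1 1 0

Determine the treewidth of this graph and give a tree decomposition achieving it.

Treewidth 3.
One such decomposition:
Bags: B1 = {0, 2, 3, 4}  B2 = {0, 1, 3, 4}
Tree: B1–B2

Every bag has size at most 4, so the width is 4 − 1 = 3 and tw(G) ≤ 3. On the other hand G contains the 4-clique {0, 1, 3, 4}. A clique must lie in a single bag of any decomposition, so no decomposition can have width below 3. The upper and lower bounds meet at 3, so that is the treewidth.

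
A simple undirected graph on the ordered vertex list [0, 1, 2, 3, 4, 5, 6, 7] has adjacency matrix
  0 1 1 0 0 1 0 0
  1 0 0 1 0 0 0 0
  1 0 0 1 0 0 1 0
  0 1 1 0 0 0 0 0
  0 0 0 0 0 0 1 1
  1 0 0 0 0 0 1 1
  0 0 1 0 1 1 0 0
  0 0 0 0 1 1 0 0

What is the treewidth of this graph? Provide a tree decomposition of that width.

Each bag holds 3 vertices, so the decomposition has width 2, which upper-bounds the treewidth. The edges 7–4–6–5–7 form a cycle, so G is not a tree and its treewidth is at least 2. Hence tw(G) = 2 exactly.

Treewidth 2.
One such decomposition:
Bags: B1 = {4, 5, 7}  B2 = {4, 5, 6}  B3 = {0, 5, 6}  B4 = {0, 2, 6}  B5 = {0, 1, 2}  B6 = {1, 2, 3}
Tree: B1–B2, B2–B3, B3–B4, B4–B5, B5–B6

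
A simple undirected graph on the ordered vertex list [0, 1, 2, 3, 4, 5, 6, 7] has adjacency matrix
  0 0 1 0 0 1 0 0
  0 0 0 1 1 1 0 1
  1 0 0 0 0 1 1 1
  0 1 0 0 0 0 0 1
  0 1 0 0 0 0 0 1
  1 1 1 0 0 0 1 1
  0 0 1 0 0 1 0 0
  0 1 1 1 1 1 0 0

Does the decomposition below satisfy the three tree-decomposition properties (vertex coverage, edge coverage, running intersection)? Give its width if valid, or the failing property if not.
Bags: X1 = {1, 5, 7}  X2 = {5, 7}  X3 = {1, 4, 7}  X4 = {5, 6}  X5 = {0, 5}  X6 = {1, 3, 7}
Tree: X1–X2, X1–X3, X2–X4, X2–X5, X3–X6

A tree decomposition must satisfy three properties: every vertex lies in some bag; for every edge, both endpoints lie together in some bag; and for every vertex, the bags containing it form a connected subtree. Here vertex 2 appears in no bag, so the decomposition is invalid.

No — vertex 2 appears in no bag.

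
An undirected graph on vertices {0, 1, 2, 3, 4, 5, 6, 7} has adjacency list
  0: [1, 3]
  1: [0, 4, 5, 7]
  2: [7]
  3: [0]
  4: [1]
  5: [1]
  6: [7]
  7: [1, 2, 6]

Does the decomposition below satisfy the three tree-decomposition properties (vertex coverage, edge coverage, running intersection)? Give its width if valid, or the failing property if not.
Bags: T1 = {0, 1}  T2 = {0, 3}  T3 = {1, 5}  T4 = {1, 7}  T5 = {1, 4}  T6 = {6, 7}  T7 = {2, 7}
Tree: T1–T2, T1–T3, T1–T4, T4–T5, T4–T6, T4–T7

Yes; width 1.

Checking the three conditions: (i) the bags cover all of {0, 1, 2, 3, 4, 5, 6, 7}; (ii) for each edge, some bag contains both endpoints; (iii) the bags containing any fixed vertex form a subtree. All hold, so the decomposition is valid with width 2 − 1 = 1.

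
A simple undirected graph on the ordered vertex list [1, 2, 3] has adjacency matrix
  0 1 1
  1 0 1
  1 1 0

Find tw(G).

2

A width-2 tree decomposition is:
Bags: B1 = {1, 2, 3}
Tree: (single bag)
A single bag containing all 3 vertices is trivially a valid decomposition of width 2. For the lower bound, the 3 vertices {1, 2, 3} are pairwise adjacent, and any tree decomposition puts a clique entirely inside one bag — forcing width ≥ 2. The upper and lower bounds meet at 2, so that is the treewidth.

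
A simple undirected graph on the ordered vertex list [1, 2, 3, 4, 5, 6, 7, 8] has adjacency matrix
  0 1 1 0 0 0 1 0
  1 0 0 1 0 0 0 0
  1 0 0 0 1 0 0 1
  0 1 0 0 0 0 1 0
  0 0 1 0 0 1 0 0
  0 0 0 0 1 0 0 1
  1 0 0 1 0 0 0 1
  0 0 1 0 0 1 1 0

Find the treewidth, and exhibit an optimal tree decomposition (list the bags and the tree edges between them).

Every bag has size at most 3, so the width is 3 − 1 = 2 and tw(G) ≤ 2. Since 6–5–3–8–6 is a cycle in G, G is not acyclic. Forests are exactly the graphs of treewidth ≤ 1, so tw(G) ≥ 2. Hence tw(G) = 2 exactly.

Treewidth 2.
One optimal decomposition is:
Bags: B1 = {5, 6, 8}  B2 = {3, 5, 8}  B3 = {3, 7, 8}  B4 = {1, 3, 7}  B5 = {1, 4, 7}  B6 = {1, 2, 4}
Tree: B1–B2, B2–B3, B3–B4, B4–B5, B5–B6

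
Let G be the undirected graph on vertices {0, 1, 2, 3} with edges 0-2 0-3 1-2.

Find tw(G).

1

A width-1 tree decomposition is:
Bags: B1 = {0, 3}  B2 = {0, 2}  B3 = {1, 2}
Tree: B1–B2, B2–B3
Every bag has size at most 2, so the width is 2 − 1 = 1 and tw(G) ≤ 1. Any graph with an edge has treewidth ≥ 1, and G has the edge 3–0. Hence tw(G) = 1 exactly.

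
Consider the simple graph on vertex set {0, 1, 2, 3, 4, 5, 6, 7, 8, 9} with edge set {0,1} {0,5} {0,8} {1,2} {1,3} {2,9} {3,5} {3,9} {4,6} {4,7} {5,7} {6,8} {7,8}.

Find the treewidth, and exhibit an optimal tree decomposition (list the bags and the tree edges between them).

Treewidth 2.
One such decomposition:
Bags: B1 = {4, 6, 8}  B2 = {4, 7, 8}  B3 = {0, 7, 8}  B4 = {0, 5, 7}  B5 = {0, 1, 5}  B6 = {1, 3, 5}  B7 = {1, 2, 3}  B8 = {2, 3, 9}
Tree: B1–B2, B2–B3, B3–B4, B4–B5, B5–B6, B6–B7, B7–B8

Each bag holds 3 vertices, so the decomposition has width 2, which upper-bounds the treewidth. The edges 6–4–7–8–6 form a cycle, so G is not a tree and its treewidth is at least 2. Combining the bounds, tw(G) = 2.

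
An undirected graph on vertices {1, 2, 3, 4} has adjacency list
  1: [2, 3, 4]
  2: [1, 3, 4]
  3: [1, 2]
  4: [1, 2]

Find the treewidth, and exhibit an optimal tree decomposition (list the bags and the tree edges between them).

Every bag has size at most 3, so the width is 3 − 1 = 2 and tw(G) ≤ 2. For the lower bound, the 3 vertices {1, 2, 3} are pairwise adjacent, and any tree decomposition puts a clique entirely inside one bag — forcing width ≥ 2. Combining the bounds, tw(G) = 2.

Treewidth 2.
One optimal decomposition is:
Bags: B1 = {1, 2, 3}  B2 = {1, 2, 4}
Tree: B1–B2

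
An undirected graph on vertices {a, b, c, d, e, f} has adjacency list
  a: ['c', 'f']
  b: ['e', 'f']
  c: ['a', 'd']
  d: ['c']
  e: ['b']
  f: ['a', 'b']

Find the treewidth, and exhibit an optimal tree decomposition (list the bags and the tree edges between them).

Each bag holds 2 vertices, so the decomposition has width 1, which upper-bounds the treewidth. G has an edge, so its treewidth is at least 1. Hence tw(G) = 1 exactly.

Treewidth 1.
Bags: B1 = {c, d}  B2 = {a, c}  B3 = {a, f}  B4 = {b, f}  B5 = {b, e}
Tree: B1–B2, B2–B3, B3–B4, B4–B5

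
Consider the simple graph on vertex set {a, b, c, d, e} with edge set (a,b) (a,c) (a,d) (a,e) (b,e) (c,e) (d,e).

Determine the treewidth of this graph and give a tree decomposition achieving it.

The largest bag has 3 vertices, giving width 2; this decomposition certifies tw(G) ≤ 2. On the other hand G contains the 3-clique {a, d, e}. A clique must lie in a single bag of any decomposition, so no decomposition can have width below 2. Therefore the treewidth is 2.

Treewidth 2.
Bags: B1 = {a, c, e}  B2 = {a, d, e}  B3 = {a, b, e}
Tree: B1–B2, B1–B3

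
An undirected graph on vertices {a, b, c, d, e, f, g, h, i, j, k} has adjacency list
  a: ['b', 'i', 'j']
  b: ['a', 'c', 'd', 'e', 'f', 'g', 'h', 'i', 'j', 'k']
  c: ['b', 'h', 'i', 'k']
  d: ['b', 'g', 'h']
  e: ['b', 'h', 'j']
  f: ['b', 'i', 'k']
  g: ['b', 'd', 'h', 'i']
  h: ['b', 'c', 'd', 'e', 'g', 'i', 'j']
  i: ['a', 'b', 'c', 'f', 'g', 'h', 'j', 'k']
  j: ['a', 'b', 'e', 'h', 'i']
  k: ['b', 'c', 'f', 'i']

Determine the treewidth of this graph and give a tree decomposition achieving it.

Treewidth 3.
One optimal decomposition is:
Bags: B1 = {a, b, i, j}  B2 = {b, h, i, j}  B3 = {b, c, h, i}  B4 = {b, e, h, j}  B5 = {b, g, h, i}  B6 = {b, d, g, h}  B7 = {b, c, i, k}  B8 = {b, f, i, k}
Tree: B1–B2, B2–B3, B2–B4, B2–B5, B5–B6, B3–B7, B7–B8

The largest bag has 4 vertices, giving width 3; this decomposition certifies tw(G) ≤ 3. On the other hand G contains the 4-clique {b, d, g, h}. A clique must lie in a single bag of any decomposition, so no decomposition can have width below 3. Hence tw(G) = 3 exactly.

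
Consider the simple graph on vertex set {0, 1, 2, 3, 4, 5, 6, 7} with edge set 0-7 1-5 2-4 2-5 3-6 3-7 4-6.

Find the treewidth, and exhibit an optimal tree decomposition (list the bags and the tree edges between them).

Treewidth 1.
One optimal decomposition is:
Bags: B1 = {1, 5}  B2 = {2, 5}  B3 = {2, 4}  B4 = {4, 6}  B5 = {3, 6}  B6 = {3, 7}  B7 = {0, 7}
Tree: B1–B2, B2–B3, B3–B4, B4–B5, B5–B6, B6–B7

Each bag holds 2 vertices, so the decomposition has width 1, which upper-bounds the treewidth. G has an edge, so its treewidth is at least 1. Therefore the treewidth is 1.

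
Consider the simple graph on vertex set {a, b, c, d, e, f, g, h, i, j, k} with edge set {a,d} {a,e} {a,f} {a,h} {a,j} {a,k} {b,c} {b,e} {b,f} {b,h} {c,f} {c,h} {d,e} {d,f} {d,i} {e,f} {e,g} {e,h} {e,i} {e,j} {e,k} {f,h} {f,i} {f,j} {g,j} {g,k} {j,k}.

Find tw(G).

A width-3 tree decomposition is:
Bags: B1 = {a, e, f, j}  B2 = {a, e, j, k}  B3 = {a, e, f, h}  B4 = {b, e, f, h}  B5 = {e, g, j, k}  B6 = {a, d, e, f}  B7 = {d, e, f, i}  B8 = {b, c, f, h}
Tree: B1–B2, B1–B3, B3–B4, B2–B5, B3–B6, B6–B7, B4–B8
The largest bag has 4 vertices, giving width 3; this decomposition certifies tw(G) ≤ 3. On the other hand G contains the 4-clique {e, g, j, k}. A clique must lie in a single bag of any decomposition, so no decomposition can have width below 3. The upper and lower bounds meet at 3, so that is the treewidth.

3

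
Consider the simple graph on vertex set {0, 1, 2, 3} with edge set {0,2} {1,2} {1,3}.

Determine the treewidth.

1

A width-1 tree decomposition is:
Bags: B1 = {1, 2}  B2 = {0, 2}  B3 = {1, 3}
Tree: B1–B2, B1–B3
Every bag has size at most 2, so the width is 2 − 1 = 1 and tw(G) ≤ 1. Since G has at least one edge (e.g. 2–1), it is not an edgeless graph, so tw(G) ≥ 1. Therefore the treewidth is 1.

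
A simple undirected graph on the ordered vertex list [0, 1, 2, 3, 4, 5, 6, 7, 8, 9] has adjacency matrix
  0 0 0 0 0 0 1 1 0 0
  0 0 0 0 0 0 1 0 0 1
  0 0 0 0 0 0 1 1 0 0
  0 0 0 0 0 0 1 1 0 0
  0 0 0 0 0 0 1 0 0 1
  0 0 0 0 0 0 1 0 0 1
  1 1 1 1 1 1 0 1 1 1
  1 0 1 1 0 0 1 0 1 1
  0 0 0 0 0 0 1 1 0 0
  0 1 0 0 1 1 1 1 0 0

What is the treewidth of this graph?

2

A width-2 tree decomposition is:
Bags: B1 = {1, 6, 9}  B2 = {6, 7, 9}  B3 = {2, 6, 7}  B4 = {5, 6, 9}  B5 = {3, 6, 7}  B6 = {4, 6, 9}  B7 = {0, 6, 7}  B8 = {6, 7, 8}
Tree: B1–B2, B2–B3, B1–B4, B2–B5, B1–B6, B3–B7, B3–B8
Each bag holds 3 vertices, so the decomposition has width 2, which upper-bounds the treewidth. On the other hand G contains the 3-clique {1, 6, 9}. A clique must lie in a single bag of any decomposition, so no decomposition can have width below 2. The upper and lower bounds meet at 2, so that is the treewidth.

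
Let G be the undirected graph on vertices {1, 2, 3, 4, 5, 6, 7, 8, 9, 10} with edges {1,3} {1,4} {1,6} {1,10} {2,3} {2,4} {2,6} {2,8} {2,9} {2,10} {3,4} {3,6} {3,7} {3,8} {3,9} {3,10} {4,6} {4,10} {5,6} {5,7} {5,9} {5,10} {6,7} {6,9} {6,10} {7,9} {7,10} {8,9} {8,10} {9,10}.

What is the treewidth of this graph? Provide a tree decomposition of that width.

The largest bag has 5 vertices, giving width 4; this decomposition certifies tw(G) ≤ 4. Conversely, {2, 3, 8, 9, 10} is a clique of size 5, and the vertices of any clique must share a bag in every tree decomposition; so some bag has ≥ 5 vertices and tw(G) ≥ 4. Hence tw(G) = 4 exactly.

Treewidth 4.
Bags: B1 = {2, 3, 6, 9, 10}  B2 = {2, 3, 8, 9, 10}  B3 = {3, 6, 7, 9, 10}  B4 = {2, 3, 4, 6, 10}  B5 = {5, 6, 7, 9, 10}  B6 = {1, 3, 4, 6, 10}
Tree: B1–B2, B1–B3, B1–B4, B3–B5, B4–B6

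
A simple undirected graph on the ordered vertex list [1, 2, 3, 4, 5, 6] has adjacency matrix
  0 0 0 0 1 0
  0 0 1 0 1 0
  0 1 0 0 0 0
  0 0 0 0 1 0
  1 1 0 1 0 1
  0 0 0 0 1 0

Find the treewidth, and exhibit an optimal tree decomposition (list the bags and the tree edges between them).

The largest bag has 2 vertices, giving width 1; this decomposition certifies tw(G) ≤ 1. G has an edge, so its treewidth is at least 1. Combining the bounds, tw(G) = 1.

Treewidth 1.
One optimal decomposition is:
Bags: B1 = {1, 5}  B2 = {2, 5}  B3 = {4, 5}  B4 = {2, 3}  B5 = {5, 6}
Tree: B1–B2, B1–B3, B2–B4, B3–B5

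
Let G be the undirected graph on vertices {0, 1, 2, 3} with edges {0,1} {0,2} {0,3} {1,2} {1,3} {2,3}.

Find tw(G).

3

A width-3 tree decomposition is:
Bags: B1 = {0, 1, 2, 3}
Tree: (single bag)
With just one bag of size 4, the width is 4 − 1 = 3, so tw(G) ≤ 3. Conversely, {0, 1, 2, 3} is a clique of size 4, and the vertices of any clique must share a bag in every tree decomposition; so some bag has ≥ 4 vertices and tw(G) ≥ 3. The upper and lower bounds meet at 3, so that is the treewidth.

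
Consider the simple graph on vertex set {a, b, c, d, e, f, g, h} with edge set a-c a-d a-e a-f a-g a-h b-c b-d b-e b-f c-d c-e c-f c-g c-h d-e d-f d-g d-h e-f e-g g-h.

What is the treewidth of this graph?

A width-4 tree decomposition is:
Bags: B1 = {a, c, d, e, f}  B2 = {a, c, d, e, g}  B3 = {b, c, d, e, f}  B4 = {a, c, d, g, h}
Tree: B1–B2, B1–B3, B2–B4
Each bag holds 5 vertices, so the decomposition has width 4, which upper-bounds the treewidth. Conversely, {a, c, d, e, g} is a clique of size 5, and the vertices of any clique must share a bag in every tree decomposition; so some bag has ≥ 5 vertices and tw(G) ≥ 4. Hence tw(G) = 4 exactly.

4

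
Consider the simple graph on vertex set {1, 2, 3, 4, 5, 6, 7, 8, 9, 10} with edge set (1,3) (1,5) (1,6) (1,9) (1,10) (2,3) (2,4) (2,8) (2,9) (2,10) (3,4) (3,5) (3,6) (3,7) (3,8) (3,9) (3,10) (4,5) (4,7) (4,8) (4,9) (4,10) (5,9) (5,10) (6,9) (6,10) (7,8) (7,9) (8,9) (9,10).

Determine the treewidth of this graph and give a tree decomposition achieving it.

Treewidth 4.
One optimal decomposition is:
Bags: B1 = {2, 3, 4, 9, 10}  B2 = {2, 3, 4, 8, 9}  B3 = {3, 4, 7, 8, 9}  B4 = {3, 4, 5, 9, 10}  B5 = {1, 3, 5, 9, 10}  B6 = {1, 3, 6, 9, 10}
Tree: B1–B2, B2–B3, B1–B4, B4–B5, B5–B6

Every bag has size at most 5, so the width is 5 − 1 = 4 and tw(G) ≤ 4. Conversely, {1, 3, 5, 9, 10} is a clique of size 5, and the vertices of any clique must share a bag in every tree decomposition; so some bag has ≥ 5 vertices and tw(G) ≥ 4. Therefore the treewidth is 4.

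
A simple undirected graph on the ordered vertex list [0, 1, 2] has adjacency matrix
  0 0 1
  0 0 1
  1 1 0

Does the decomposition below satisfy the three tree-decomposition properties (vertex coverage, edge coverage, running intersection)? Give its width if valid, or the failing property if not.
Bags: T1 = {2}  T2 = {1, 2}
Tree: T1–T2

No — vertex 0 appears in no bag.

A tree decomposition must satisfy three properties: every vertex lies in some bag; for every edge, both endpoints lie together in some bag; and for every vertex, the bags containing it form a connected subtree. Here vertex 0 appears in no bag, so the decomposition is invalid.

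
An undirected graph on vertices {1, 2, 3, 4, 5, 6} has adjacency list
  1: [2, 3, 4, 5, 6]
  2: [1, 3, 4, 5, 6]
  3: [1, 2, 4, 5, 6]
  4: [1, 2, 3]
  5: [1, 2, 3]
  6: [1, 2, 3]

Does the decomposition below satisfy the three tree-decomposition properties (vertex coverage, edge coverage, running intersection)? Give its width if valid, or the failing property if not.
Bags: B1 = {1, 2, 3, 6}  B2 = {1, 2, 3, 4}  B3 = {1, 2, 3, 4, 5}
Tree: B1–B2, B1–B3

A tree decomposition must satisfy three properties: every vertex lies in some bag; for every edge, both endpoints lie together in some bag; and for every vertex, the bags containing it form a connected subtree. Here bags containing vertex 4 are not connected in the tree, so the decomposition is invalid.

No — bags containing vertex 4 are not connected in the tree.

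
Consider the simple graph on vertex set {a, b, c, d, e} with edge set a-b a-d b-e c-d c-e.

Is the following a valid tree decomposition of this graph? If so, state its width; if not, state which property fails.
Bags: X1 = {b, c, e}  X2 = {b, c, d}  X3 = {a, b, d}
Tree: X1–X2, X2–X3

Checking the three conditions: (i) the bags cover all of {a, b, c, d, e}; (ii) for each edge, some bag contains both endpoints; (iii) the bags containing any fixed vertex form a subtree. All hold, so the decomposition is valid with width 3 − 1 = 2.

Yes; width 2.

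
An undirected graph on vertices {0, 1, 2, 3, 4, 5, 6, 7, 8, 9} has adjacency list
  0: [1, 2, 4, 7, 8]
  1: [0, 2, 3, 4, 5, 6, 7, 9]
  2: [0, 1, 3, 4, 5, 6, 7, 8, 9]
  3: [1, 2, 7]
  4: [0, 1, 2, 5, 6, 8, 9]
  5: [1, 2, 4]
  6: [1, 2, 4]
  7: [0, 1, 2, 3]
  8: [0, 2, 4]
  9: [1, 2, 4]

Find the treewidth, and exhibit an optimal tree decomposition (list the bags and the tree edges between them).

Every bag has size at most 4, so the width is 4 − 1 = 3 and tw(G) ≤ 3. For the lower bound, the 4 vertices {0, 2, 4, 8} are pairwise adjacent, and any tree decomposition puts a clique entirely inside one bag — forcing width ≥ 3. Therefore the treewidth is 3.

Treewidth 3.
One such decomposition:
Bags: B1 = {1, 2, 4, 6}  B2 = {0, 1, 2, 4}  B3 = {1, 2, 4, 5}  B4 = {1, 2, 4, 9}  B5 = {0, 1, 2, 7}  B6 = {0, 2, 4, 8}  B7 = {1, 2, 3, 7}
Tree: B1–B2, B2–B3, B2–B4, B2–B5, B2–B6, B5–B7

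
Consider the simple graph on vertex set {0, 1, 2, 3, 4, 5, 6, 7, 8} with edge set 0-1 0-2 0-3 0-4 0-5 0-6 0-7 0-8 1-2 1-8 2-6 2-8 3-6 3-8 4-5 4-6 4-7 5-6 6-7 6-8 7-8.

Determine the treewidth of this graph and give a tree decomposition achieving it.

Treewidth 3.
One such decomposition:
Bags: B1 = {0, 3, 6, 8}  B2 = {0, 2, 6, 8}  B3 = {0, 1, 2, 8}  B4 = {0, 6, 7, 8}  B5 = {0, 4, 6, 7}  B6 = {0, 4, 5, 6}
Tree: B1–B2, B2–B3, B2–B4, B4–B5, B5–B6

The largest bag has 4 vertices, giving width 3; this decomposition certifies tw(G) ≤ 3. For the lower bound, the 4 vertices {0, 1, 2, 8} are pairwise adjacent, and any tree decomposition puts a clique entirely inside one bag — forcing width ≥ 3. Hence tw(G) = 3 exactly.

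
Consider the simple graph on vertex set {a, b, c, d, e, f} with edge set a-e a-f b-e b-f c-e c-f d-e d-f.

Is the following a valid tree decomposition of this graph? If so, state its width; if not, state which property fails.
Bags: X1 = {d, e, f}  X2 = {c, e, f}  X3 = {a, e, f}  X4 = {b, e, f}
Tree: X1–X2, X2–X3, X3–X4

Yes; width 2.

Checking the three conditions: (i) the bags cover all of {a, b, c, d, e, f}; (ii) for each edge, some bag contains both endpoints; (iii) the bags containing any fixed vertex form a subtree. All hold, so the decomposition is valid with width 3 − 1 = 2.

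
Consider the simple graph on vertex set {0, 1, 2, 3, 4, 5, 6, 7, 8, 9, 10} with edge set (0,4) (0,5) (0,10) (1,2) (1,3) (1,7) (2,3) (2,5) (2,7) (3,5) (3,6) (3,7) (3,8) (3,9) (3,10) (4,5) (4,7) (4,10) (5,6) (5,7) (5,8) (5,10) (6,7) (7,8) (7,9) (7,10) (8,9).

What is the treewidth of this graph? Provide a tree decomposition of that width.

The largest bag has 4 vertices, giving width 3; this decomposition certifies tw(G) ≤ 3. For the lower bound, the 4 vertices {0, 4, 5, 10} are pairwise adjacent, and any tree decomposition puts a clique entirely inside one bag — forcing width ≥ 3. Combining the bounds, tw(G) = 3.

Treewidth 3.
One such decomposition:
Bags: B1 = {3, 5, 7, 10}  B2 = {3, 5, 7, 8}  B3 = {4, 5, 7, 10}  B4 = {2, 3, 5, 7}  B5 = {0, 4, 5, 10}  B6 = {3, 5, 6, 7}  B7 = {1, 2, 3, 7}  B8 = {3, 7, 8, 9}
Tree: B1–B2, B1–B3, B1–B4, B3–B5, B2–B6, B4–B7, B2–B8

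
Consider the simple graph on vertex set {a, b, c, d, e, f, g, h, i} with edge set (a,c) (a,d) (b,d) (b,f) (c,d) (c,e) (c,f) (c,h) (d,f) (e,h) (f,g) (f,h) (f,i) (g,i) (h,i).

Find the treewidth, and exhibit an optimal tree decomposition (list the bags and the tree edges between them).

Treewidth 2.
One such decomposition:
Bags: B1 = {c, e, h}  B2 = {c, f, h}  B3 = {c, d, f}  B4 = {a, c, d}  B5 = {f, h, i}  B6 = {f, g, i}  B7 = {b, d, f}
Tree: B1–B2, B2–B3, B3–B4, B2–B5, B5–B6, B3–B7

The largest bag has 3 vertices, giving width 2; this decomposition certifies tw(G) ≤ 2. On the other hand G contains the 3-clique {a, c, d}. A clique must lie in a single bag of any decomposition, so no decomposition can have width below 2. Combining the bounds, tw(G) = 2.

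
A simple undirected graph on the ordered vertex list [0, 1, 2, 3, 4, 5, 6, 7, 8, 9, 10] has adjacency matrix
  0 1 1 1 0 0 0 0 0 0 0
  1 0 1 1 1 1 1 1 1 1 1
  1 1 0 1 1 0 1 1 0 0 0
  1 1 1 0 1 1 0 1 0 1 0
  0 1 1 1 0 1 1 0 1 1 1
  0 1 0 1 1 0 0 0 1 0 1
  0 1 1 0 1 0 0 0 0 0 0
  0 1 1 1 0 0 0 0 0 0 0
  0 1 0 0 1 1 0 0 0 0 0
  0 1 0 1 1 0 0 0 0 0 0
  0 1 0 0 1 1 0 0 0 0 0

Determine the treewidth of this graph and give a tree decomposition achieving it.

Treewidth 3.
Bags: B1 = {1, 3, 4, 5}  B2 = {1, 2, 3, 4}  B3 = {0, 1, 2, 3}  B4 = {1, 2, 3, 7}  B5 = {1, 4, 5, 8}  B6 = {1, 4, 5, 10}  B7 = {1, 2, 4, 6}  B8 = {1, 3, 4, 9}
Tree: B1–B2, B2–B3, B2–B4, B1–B5, B1–B6, B2–B7, B1–B8

Each bag holds 4 vertices, so the decomposition has width 3, which upper-bounds the treewidth. On the other hand G contains the 4-clique {0, 1, 2, 3}. A clique must lie in a single bag of any decomposition, so no decomposition can have width below 3. The upper and lower bounds meet at 3, so that is the treewidth.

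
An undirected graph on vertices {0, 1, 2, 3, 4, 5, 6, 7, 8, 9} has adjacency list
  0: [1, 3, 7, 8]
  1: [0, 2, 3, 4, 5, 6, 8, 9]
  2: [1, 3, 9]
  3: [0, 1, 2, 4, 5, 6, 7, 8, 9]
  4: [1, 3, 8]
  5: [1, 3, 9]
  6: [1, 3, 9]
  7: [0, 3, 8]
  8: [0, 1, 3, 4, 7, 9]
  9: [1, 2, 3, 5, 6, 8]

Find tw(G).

A width-3 tree decomposition is:
Bags: B1 = {1, 3, 8, 9}  B2 = {1, 3, 5, 9}  B3 = {1, 3, 4, 8}  B4 = {0, 1, 3, 8}  B5 = {1, 2, 3, 9}  B6 = {0, 3, 7, 8}  B7 = {1, 3, 6, 9}
Tree: B1–B2, B1–B3, B1–B4, B1–B5, B4–B6, B5–B7
Every bag has size at most 4, so the width is 4 − 1 = 3 and tw(G) ≤ 3. On the other hand G contains the 4-clique {0, 1, 3, 8}. A clique must lie in a single bag of any decomposition, so no decomposition can have width below 3. Hence tw(G) = 3 exactly.

3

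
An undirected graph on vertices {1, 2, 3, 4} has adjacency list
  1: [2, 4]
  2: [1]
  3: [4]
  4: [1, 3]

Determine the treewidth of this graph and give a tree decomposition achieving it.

Every bag has size at most 2, so the width is 2 − 1 = 1 and tw(G) ≤ 1. G has an edge, so its treewidth is at least 1. Combining the bounds, tw(G) = 1.

Treewidth 1.
Bags: B1 = {3, 4}  B2 = {1, 4}  B3 = {1, 2}
Tree: B1–B2, B2–B3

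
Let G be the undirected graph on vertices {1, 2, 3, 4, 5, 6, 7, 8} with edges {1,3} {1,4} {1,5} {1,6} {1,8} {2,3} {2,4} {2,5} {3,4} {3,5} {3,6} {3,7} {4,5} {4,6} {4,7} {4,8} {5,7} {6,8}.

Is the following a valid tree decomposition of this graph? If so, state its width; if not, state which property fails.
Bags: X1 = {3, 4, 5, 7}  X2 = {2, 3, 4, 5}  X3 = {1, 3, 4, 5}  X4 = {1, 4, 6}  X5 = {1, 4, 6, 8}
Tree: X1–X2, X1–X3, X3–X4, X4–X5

A tree decomposition must satisfy three properties: every vertex lies in some bag; for every edge, both endpoints lie together in some bag; and for every vertex, the bags containing it form a connected subtree. Here edge (3,6) lies in no bag, so the decomposition is invalid.

No — edge (3,6) lies in no bag.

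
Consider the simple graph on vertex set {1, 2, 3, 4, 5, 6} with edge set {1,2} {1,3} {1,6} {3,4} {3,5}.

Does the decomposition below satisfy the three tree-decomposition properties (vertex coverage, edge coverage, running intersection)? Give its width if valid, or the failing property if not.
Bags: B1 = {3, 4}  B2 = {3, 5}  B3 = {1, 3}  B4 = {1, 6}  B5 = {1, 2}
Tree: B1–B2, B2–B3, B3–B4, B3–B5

Yes; width 1.

Vertex coverage: the bags together contain {1, 2, 3, 4, 5, 6}, the full vertex set. Edge coverage: each edge of G has both endpoints in at least one bag. Running intersection: for every vertex, the bags containing it form a connected subtree. All three properties hold, so this is a valid tree decomposition of width max|bag| − 1 = 1, and hence tw(G) ≤ 1.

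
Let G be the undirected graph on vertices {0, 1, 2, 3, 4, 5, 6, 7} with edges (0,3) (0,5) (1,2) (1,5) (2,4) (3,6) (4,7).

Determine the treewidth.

A width-1 tree decomposition is:
Bags: B1 = {3, 6}  B2 = {0, 3}  B3 = {0, 5}  B4 = {1, 5}  B5 = {1, 2}  B6 = {2, 4}  B7 = {4, 7}
Tree: B1–B2, B2–B3, B3–B4, B4–B5, B5–B6, B6–B7
Each bag holds 2 vertices, so the decomposition has width 1, which upper-bounds the treewidth. Any graph with an edge has treewidth ≥ 1, and G has the edge 6–3. Combining the bounds, tw(G) = 1.

1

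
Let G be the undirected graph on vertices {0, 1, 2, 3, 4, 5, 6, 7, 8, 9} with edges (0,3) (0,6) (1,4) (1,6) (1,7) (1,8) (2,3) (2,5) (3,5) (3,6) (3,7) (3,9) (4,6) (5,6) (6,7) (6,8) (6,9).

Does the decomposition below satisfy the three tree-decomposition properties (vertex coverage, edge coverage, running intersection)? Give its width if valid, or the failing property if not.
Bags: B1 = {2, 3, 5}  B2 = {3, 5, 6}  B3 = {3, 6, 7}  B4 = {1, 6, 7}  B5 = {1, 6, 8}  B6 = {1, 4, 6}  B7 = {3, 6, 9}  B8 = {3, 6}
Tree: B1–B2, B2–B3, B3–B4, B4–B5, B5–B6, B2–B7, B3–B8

No — vertex 0 appears in no bag.

A tree decomposition must satisfy three properties: every vertex lies in some bag; for every edge, both endpoints lie together in some bag; and for every vertex, the bags containing it form a connected subtree. Here vertex 0 appears in no bag, so the decomposition is invalid.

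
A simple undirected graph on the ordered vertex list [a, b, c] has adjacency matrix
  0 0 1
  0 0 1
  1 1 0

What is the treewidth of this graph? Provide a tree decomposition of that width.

Treewidth 1.
One such decomposition:
Bags: B1 = {a, c}  B2 = {b, c}
Tree: B1–B2

The largest bag has 2 vertices, giving width 1; this decomposition certifies tw(G) ≤ 1. Any graph with an edge has treewidth ≥ 1, and G has the edge a–c. Combining the bounds, tw(G) = 1.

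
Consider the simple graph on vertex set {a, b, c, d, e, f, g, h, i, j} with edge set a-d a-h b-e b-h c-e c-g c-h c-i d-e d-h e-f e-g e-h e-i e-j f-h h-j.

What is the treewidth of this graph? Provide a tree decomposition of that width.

Treewidth 2.
One such decomposition:
Bags: B1 = {c, e, h}  B2 = {c, e, g}  B3 = {d, e, h}  B4 = {c, e, i}  B5 = {a, d, h}  B6 = {e, f, h}  B7 = {b, e, h}  B8 = {e, h, j}
Tree: B1–B2, B1–B3, B1–B4, B3–B5, B3–B6, B1–B7, B6–B8

The largest bag has 3 vertices, giving width 2; this decomposition certifies tw(G) ≤ 2. For the lower bound, the 3 vertices {c, e, g} are pairwise adjacent, and any tree decomposition puts a clique entirely inside one bag — forcing width ≥ 2. The upper and lower bounds meet at 2, so that is the treewidth.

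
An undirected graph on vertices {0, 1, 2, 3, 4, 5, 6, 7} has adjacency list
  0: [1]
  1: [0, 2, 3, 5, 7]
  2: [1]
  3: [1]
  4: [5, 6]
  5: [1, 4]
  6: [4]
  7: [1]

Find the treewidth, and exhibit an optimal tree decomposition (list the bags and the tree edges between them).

Treewidth 1.
One such decomposition:
Bags: B1 = {1, 5}  B2 = {0, 1}  B3 = {4, 5}  B4 = {4, 6}  B5 = {1, 3}  B6 = {1, 7}  B7 = {1, 2}
Tree: B1–B2, B1–B3, B3–B4, B2–B5, B5–B6, B5–B7

Every bag has size at most 2, so the width is 2 − 1 = 1 and tw(G) ≤ 1. G has an edge, so its treewidth is at least 1. The upper and lower bounds meet at 1, so that is the treewidth.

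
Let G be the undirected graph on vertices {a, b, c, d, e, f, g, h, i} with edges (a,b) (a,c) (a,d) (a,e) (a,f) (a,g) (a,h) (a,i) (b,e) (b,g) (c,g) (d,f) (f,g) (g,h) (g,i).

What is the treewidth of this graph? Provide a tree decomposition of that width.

The largest bag has 3 vertices, giving width 2; this decomposition certifies tw(G) ≤ 2. For the lower bound, the 3 vertices {a, d, f} are pairwise adjacent, and any tree decomposition puts a clique entirely inside one bag — forcing width ≥ 2. Combining the bounds, tw(G) = 2.

Treewidth 2.
One optimal decomposition is:
Bags: B1 = {a, f, g}  B2 = {a, b, g}  B3 = {a, c, g}  B4 = {a, b, e}  B5 = {a, d, f}  B6 = {a, g, i}  B7 = {a, g, h}
Tree: B1–B2, B2–B3, B2–B4, B1–B5, B3–B6, B1–B7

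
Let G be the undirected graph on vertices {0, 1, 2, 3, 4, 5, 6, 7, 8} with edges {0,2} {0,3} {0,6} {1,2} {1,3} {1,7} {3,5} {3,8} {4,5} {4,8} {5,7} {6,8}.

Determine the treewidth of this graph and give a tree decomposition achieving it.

Each bag holds 4 vertices, so the decomposition has width 3, which upper-bounds the treewidth. For the lower bound: the 4 vertex sets {4,5,7}, {8}, {3}, {0,1,2,6} are disjoint, each induces a connected subgraph, and every pair is joined by at least one edge of G. Contracting each set to a single vertex therefore yields K_{4} as a minor, and since treewidth is minor-monotone, tw(G) ≥ tw(K_{4}) = 3. Hence tw(G) = 3 exactly.

Treewidth 3.
Bags: B1 = {4, 5, 7, 8}  B2 = {3, 5, 7, 8}  B3 = {1, 3, 7, 8}  B4 = {1, 3, 6, 8}  B5 = {0, 1, 3, 6}  B6 = {0, 1, 2, 6}
Tree: B1–B2, B2–B3, B3–B4, B4–B5, B5–B6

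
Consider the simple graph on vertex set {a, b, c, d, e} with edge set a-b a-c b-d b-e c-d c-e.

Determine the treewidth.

2

A width-2 tree decomposition is:
Bags: B1 = {a, b, c}  B2 = {b, c, d}  B3 = {b, c, e}
Tree: B1–B2, B2–B3
Each bag holds 3 vertices, so the decomposition has width 2, which upper-bounds the treewidth. The edges b–a–c–d–b form a cycle, so G is not a tree and its treewidth is at least 2. The upper and lower bounds meet at 2, so that is the treewidth.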